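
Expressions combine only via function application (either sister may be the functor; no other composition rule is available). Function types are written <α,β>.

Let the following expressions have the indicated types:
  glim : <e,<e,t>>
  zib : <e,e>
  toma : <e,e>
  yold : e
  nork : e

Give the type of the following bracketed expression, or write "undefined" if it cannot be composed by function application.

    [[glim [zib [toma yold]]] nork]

[toma yold]: <e,e> applied to e yields e.
[zib [toma yold]]: <e,e> applied to e yields e.
[glim [zib [toma yold]]]: <e,<e,t>> applied to e yields <e,t>.
[[glim [zib [toma yold]]] nork]: <e,t> applied to e yields t.

t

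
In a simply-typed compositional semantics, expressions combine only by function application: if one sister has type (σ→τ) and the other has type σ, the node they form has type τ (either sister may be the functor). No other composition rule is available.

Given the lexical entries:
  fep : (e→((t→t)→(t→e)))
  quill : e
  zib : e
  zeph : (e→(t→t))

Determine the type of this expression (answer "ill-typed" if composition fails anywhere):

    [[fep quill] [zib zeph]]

[fep quill]: fep is (e→((t→t)→(t→e))), quill is e; result ((t→t)→(t→e)).
[zib zeph]: zeph is (e→(t→t)), zib is e; result (t→t).
[[fep quill] [zib zeph]]: [fep quill] is ((t→t)→(t→e)), [zib zeph] is (t→t); result (t→e).

(t→e)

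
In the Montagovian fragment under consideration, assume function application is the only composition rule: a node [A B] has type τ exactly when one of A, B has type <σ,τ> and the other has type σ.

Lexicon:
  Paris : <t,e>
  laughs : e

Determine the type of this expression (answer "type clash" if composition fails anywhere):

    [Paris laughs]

type clash

At [Paris laughs]: neither <t,e> nor e can take the other as argument; the node is ill-typed.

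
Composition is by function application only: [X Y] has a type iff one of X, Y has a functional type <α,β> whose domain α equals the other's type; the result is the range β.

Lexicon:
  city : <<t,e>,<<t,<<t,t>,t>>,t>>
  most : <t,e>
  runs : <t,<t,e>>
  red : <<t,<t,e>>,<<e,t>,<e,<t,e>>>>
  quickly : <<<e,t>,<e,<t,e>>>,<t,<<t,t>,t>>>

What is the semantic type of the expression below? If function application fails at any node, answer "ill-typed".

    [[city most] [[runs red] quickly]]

t

[city most]: functor city : <<t,e>,<<t,<<t,t>,t>>,t>>, argument most : <t,e>; result <<t,<<t,t>,t>>,t>.
[runs red]: functor red : <<t,<t,e>>,<<e,t>,<e,<t,e>>>>, argument runs : <t,<t,e>>; result <<e,t>,<e,<t,e>>>.
[[runs red] quickly]: functor quickly : <<<e,t>,<e,<t,e>>>,<t,<<t,t>,t>>>, argument [runs red] : <<e,t>,<e,<t,e>>>; result <t,<<t,t>,t>>.
[[city most] [[runs red] quickly]]: functor [city most] : <<t,<<t,t>,t>>,t>, argument [[runs red] quickly] : <t,<<t,t>,t>>; result t.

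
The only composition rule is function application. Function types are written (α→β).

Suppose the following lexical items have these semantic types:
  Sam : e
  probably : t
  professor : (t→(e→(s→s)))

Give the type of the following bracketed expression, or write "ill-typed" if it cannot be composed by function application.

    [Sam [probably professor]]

(s→s)

[probably professor]: (t→(e→(s→s))) applied to t yields (e→(s→s)).
[Sam [probably professor]]: (e→(s→s)) applied to e yields (s→s).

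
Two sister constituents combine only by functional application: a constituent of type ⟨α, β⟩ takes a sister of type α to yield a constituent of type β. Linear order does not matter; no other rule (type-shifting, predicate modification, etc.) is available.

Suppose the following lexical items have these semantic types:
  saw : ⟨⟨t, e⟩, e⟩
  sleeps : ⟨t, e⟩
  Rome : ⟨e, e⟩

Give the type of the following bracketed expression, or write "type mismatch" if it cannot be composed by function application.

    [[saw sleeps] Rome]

[saw sleeps] — saw of type ⟨⟨t, e⟩, e⟩ combines with sleeps of type ⟨t, e⟩: type e.
[[saw sleeps] Rome] — Rome of type ⟨e, e⟩ combines with [saw sleeps] of type e: type e.

e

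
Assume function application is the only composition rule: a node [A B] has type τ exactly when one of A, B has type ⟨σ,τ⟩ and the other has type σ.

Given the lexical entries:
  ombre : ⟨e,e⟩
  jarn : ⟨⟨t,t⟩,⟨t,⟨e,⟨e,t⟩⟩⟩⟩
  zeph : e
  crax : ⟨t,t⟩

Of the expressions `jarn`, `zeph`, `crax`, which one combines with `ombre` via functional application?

jarn : ⟨⟨t,t⟩,⟨t,⟨e,⟨e,t⟩⟩⟩⟩ — ombre needs e; jarn needs ⟨t,t⟩; neither fits.
zeph — combines: ombre : ⟨e,e⟩ takes zeph : e as argument, giving e.
crax : ⟨t,t⟩ — ombre needs e; crax needs t; neither fits.

zeph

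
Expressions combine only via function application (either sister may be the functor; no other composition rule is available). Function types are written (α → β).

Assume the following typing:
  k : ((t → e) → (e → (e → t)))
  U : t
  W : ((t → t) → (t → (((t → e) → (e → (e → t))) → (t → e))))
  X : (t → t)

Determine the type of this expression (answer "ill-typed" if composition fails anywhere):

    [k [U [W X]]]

(t → e)

[W X]: ((t → t) → (t → (((t → e) → (e → (e → t))) → (t → e)))) applied to (t → t) yields (t → (((t → e) → (e → (e → t))) → (t → e))).
[U [W X]]: (t → (((t → e) → (e → (e → t))) → (t → e))) applied to t yields (((t → e) → (e → (e → t))) → (t → e)).
[k [U [W X]]]: (((t → e) → (e → (e → t))) → (t → e)) applied to ((t → e) → (e → (e → t))) yields (t → e).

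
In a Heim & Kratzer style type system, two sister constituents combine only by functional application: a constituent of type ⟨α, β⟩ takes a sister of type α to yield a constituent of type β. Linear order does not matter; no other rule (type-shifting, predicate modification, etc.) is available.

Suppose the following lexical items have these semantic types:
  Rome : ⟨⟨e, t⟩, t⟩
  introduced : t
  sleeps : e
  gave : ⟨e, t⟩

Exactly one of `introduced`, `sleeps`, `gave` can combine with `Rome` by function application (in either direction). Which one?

introduced : t — Rome needs ⟨e, t⟩; introduced needs nothing (atomic); neither fits.
sleeps : e — Rome needs ⟨e, t⟩; sleeps needs nothing (atomic); neither fits.
gave — combines: Rome : ⟨⟨e, t⟩, t⟩ takes gave : ⟨e, t⟩ as argument, giving t.

gave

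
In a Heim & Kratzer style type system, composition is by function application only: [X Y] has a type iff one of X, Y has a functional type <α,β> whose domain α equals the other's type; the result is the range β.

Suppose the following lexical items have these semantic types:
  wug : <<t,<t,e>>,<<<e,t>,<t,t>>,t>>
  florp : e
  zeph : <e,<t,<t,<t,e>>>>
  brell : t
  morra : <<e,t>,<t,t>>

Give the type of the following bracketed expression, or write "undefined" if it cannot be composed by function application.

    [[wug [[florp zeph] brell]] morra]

t

[florp zeph]: functor zeph : <e,<t,<t,<t,e>>>>, argument florp : e; result <t,<t,<t,e>>>.
[[florp zeph] brell]: functor [florp zeph] : <t,<t,<t,e>>>, argument brell : t; result <t,<t,e>>.
[wug [[florp zeph] brell]]: functor wug : <<t,<t,e>>,<<<e,t>,<t,t>>,t>>, argument [[florp zeph] brell] : <t,<t,e>>; result <<<e,t>,<t,t>>,t>.
[[wug [[florp zeph] brell]] morra]: functor [wug [[florp zeph] brell]] : <<<e,t>,<t,t>>,t>, argument morra : <<e,t>,<t,t>>; result t.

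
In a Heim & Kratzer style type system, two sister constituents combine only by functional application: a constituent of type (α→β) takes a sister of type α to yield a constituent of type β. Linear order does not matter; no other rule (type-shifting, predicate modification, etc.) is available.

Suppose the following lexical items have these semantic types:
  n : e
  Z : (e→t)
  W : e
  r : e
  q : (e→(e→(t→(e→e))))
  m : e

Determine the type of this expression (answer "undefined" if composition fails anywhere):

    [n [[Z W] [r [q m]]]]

e

[Z W]: Z is (e→t), W is e; result t.
[q m]: q is (e→(e→(t→(e→e)))), m is e; result (e→(t→(e→e))).
[r [q m]]: [q m] is (e→(t→(e→e))), r is e; result (t→(e→e)).
[[Z W] [r [q m]]]: [r [q m]] is (t→(e→e)), [Z W] is t; result (e→e).
[n [[Z W] [r [q m]]]]: [[Z W] [r [q m]]] is (e→e), n is e; result e.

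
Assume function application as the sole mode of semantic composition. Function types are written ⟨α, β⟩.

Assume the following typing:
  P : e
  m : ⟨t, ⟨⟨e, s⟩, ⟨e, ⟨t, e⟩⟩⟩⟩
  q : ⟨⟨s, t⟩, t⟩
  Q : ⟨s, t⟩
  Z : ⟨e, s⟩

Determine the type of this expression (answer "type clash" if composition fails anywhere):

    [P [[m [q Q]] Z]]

[q Q]: functor q : ⟨⟨s, t⟩, t⟩, argument Q : ⟨s, t⟩; result t.
[m [q Q]]: functor m : ⟨t, ⟨⟨e, s⟩, ⟨e, ⟨t, e⟩⟩⟩⟩, argument [q Q] : t; result ⟨⟨e, s⟩, ⟨e, ⟨t, e⟩⟩⟩.
[[m [q Q]] Z]: functor [m [q Q]] : ⟨⟨e, s⟩, ⟨e, ⟨t, e⟩⟩⟩, argument Z : ⟨e, s⟩; result ⟨e, ⟨t, e⟩⟩.
[P [[m [q Q]] Z]]: functor [[m [q Q]] Z] : ⟨e, ⟨t, e⟩⟩, argument P : e; result ⟨t, e⟩.

⟨t, e⟩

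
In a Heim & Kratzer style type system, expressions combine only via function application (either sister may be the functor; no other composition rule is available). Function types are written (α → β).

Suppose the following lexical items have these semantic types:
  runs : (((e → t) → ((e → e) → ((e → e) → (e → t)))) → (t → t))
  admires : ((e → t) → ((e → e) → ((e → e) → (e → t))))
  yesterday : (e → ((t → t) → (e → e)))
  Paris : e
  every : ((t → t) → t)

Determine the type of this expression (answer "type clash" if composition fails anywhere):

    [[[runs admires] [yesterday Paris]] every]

type clash

[runs admires]: runs is (((e → t) → ((e → e) → ((e → e) → (e → t)))) → (t → t)), admires is ((e → t) → ((e → e) → ((e → e) → (e → t)))); result (t → t).
[yesterday Paris]: yesterday is (e → ((t → t) → (e → e))), Paris is e; result ((t → t) → (e → e)).
[[runs admires] [yesterday Paris]]: [yesterday Paris] is ((t → t) → (e → e)), [runs admires] is (t → t); result (e → e).
[[[runs admires] [yesterday Paris]] every]: (e → e) with ((t → t) → t) — neither is a function whose domain matches the other; composition fails here.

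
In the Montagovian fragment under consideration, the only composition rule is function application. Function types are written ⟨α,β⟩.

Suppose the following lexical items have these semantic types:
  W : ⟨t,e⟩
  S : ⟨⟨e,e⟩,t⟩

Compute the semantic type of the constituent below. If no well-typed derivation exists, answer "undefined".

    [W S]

[W S]: ⟨t,e⟩ and ⟨⟨e,e⟩,t⟩ cannot combine by function application — type clash.

undefined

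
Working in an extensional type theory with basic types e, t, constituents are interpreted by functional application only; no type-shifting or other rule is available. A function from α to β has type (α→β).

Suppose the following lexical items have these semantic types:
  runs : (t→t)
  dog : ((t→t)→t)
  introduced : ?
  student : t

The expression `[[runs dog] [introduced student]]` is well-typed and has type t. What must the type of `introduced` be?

For [[runs dog] [introduced student]] to have type t with [runs dog] of type t, [introduced student] must be the function: [introduced student] : (t→t).
For [introduced student] to have type (t→t) with student of type t, introduced must be the function: introduced : (t→(t→t)).

(t→(t→t))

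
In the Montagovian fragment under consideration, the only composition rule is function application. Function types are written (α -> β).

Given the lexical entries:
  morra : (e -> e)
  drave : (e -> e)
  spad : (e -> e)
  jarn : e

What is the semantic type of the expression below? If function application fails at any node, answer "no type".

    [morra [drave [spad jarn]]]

e

At [spad jarn], spad : (e -> e) takes jarn : e, giving e.
At [drave [spad jarn]], drave : (e -> e) takes [spad jarn] : e, giving e.
At [morra [drave [spad jarn]]], morra : (e -> e) takes [drave [spad jarn]] : e, giving e.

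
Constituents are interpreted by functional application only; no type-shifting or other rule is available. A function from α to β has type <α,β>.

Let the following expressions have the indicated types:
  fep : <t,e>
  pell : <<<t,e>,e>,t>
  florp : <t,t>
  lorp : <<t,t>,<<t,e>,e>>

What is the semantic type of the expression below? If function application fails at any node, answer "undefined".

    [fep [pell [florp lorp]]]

e

At [florp lorp], lorp : <<t,t>,<<t,e>,e>> takes florp : <t,t>, giving <<t,e>,e>.
At [pell [florp lorp]], pell : <<<t,e>,e>,t> takes [florp lorp] : <<t,e>,e>, giving t.
At [fep [pell [florp lorp]]], fep : <t,e> takes [pell [florp lorp]] : t, giving e.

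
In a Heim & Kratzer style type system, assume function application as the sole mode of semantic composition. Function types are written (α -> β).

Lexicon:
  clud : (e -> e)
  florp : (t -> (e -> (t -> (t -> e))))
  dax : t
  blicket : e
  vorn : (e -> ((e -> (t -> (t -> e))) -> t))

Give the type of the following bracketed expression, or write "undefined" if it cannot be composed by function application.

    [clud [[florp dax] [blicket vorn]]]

undefined

At [florp dax], florp : (t -> (e -> (t -> (t -> e)))) takes dax : t, giving (e -> (t -> (t -> e))).
At [blicket vorn], vorn : (e -> ((e -> (t -> (t -> e))) -> t)) takes blicket : e, giving ((e -> (t -> (t -> e))) -> t).
At [[florp dax] [blicket vorn]], [blicket vorn] : ((e -> (t -> (t -> e))) -> t) takes [florp dax] : (e -> (t -> (t -> e))), giving t.
At [clud [[florp dax] [blicket vorn]]]: neither (e -> e) nor t can take the other as argument; the node is ill-typed.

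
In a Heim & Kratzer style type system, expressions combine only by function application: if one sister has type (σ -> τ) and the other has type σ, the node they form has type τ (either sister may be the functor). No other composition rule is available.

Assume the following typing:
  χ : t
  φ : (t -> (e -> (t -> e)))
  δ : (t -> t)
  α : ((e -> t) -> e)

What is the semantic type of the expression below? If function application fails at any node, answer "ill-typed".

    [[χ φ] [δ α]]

ill-typed

[χ φ]: functor φ : (t -> (e -> (t -> e))), argument χ : t; result (e -> (t -> e)).
At [δ α]: neither (t -> t) nor ((e -> t) -> e) can take the other as argument; the node is ill-typed.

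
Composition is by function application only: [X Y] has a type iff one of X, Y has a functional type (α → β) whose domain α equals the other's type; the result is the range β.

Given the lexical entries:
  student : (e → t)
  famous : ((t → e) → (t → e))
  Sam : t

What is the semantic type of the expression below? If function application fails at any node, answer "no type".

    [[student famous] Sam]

no type

At [student famous]: neither (e → t) nor ((t → e) → (t → e)) can take the other as argument; the node is ill-typed.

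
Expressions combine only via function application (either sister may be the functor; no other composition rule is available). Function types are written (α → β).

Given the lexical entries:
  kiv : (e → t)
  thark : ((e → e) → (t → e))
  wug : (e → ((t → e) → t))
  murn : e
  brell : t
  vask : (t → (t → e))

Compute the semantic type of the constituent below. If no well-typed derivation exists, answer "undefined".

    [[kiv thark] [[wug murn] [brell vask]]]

[kiv thark]: (e → t) and ((e → e) → (t → e)) cannot combine by function application — type clash.

undefined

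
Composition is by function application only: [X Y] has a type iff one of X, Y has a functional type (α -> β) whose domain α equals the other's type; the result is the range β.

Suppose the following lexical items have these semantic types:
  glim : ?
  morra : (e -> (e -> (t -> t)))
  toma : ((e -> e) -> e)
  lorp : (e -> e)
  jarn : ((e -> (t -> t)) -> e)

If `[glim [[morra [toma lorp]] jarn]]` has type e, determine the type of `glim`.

(e -> e)

[glim [[morra [toma lorp]] jarn]] is required to be e. [[morra [toma lorp]] jarn] : e cannot yield e as functor, so glim : (e -> e).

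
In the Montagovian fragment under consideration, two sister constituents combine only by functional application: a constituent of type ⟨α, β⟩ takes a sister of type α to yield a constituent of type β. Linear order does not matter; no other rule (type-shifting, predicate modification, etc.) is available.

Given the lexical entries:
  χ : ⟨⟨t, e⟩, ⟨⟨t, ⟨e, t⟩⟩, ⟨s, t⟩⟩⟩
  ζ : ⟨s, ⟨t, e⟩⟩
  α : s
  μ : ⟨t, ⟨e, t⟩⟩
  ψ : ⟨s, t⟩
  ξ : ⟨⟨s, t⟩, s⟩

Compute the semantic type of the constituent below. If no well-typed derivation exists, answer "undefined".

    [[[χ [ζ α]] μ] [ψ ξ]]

t

[ζ α]: ζ is ⟨s, ⟨t, e⟩⟩, α is s; result ⟨t, e⟩.
[χ [ζ α]]: χ is ⟨⟨t, e⟩, ⟨⟨t, ⟨e, t⟩⟩, ⟨s, t⟩⟩⟩, [ζ α] is ⟨t, e⟩; result ⟨⟨t, ⟨e, t⟩⟩, ⟨s, t⟩⟩.
[[χ [ζ α]] μ]: [χ [ζ α]] is ⟨⟨t, ⟨e, t⟩⟩, ⟨s, t⟩⟩, μ is ⟨t, ⟨e, t⟩⟩; result ⟨s, t⟩.
[ψ ξ]: ξ is ⟨⟨s, t⟩, s⟩, ψ is ⟨s, t⟩; result s.
[[[χ [ζ α]] μ] [ψ ξ]]: [[χ [ζ α]] μ] is ⟨s, t⟩, [ψ ξ] is s; result t.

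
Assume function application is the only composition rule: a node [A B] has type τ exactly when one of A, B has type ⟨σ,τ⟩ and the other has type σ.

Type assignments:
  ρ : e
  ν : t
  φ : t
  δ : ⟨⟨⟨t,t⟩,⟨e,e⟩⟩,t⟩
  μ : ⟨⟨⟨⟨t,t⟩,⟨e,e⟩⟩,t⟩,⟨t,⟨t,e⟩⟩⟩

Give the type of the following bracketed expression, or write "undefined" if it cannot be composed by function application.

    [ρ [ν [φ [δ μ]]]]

undefined

[δ μ] — μ of type ⟨⟨⟨⟨t,t⟩,⟨e,e⟩⟩,t⟩,⟨t,⟨t,e⟩⟩⟩ combines with δ of type ⟨⟨⟨t,t⟩,⟨e,e⟩⟩,t⟩: type ⟨t,⟨t,e⟩⟩.
[φ [δ μ]] — [δ μ] of type ⟨t,⟨t,e⟩⟩ combines with φ of type t: type ⟨t,e⟩.
[ν [φ [δ μ]]] — [φ [δ μ]] of type ⟨t,e⟩ combines with ν of type t: type e.
At [ρ [ν [φ [δ μ]]]]: neither e nor e can take the other as argument; the node is ill-typed.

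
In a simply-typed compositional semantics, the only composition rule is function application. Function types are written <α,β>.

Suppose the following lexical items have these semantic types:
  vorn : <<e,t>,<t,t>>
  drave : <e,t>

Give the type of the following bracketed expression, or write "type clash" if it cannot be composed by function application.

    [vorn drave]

<t,t>

[vorn drave] — vorn of type <<e,t>,<t,t>> combines with drave of type <e,t>: type <t,t>.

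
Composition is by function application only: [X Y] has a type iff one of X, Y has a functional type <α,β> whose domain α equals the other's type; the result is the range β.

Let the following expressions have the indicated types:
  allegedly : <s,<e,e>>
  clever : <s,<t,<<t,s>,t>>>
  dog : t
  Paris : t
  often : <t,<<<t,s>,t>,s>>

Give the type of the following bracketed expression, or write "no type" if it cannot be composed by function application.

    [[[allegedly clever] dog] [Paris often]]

no type

[allegedly clever]: <s,<e,e>> and <s,<t,<<t,s>,t>>> cannot combine by function application — type clash.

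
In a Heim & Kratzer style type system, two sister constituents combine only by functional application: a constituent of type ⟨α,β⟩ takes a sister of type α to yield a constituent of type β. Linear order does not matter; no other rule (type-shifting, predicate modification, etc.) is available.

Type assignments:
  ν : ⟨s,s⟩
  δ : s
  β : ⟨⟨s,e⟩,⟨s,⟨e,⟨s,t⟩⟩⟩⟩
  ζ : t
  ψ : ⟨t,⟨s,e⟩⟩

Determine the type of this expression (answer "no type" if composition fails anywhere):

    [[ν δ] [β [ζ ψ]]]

At [ν δ], ν : ⟨s,s⟩ takes δ : s, giving s.
At [ζ ψ], ψ : ⟨t,⟨s,e⟩⟩ takes ζ : t, giving ⟨s,e⟩.
At [β [ζ ψ]], β : ⟨⟨s,e⟩,⟨s,⟨e,⟨s,t⟩⟩⟩⟩ takes [ζ ψ] : ⟨s,e⟩, giving ⟨s,⟨e,⟨s,t⟩⟩⟩.
At [[ν δ] [β [ζ ψ]]], [β [ζ ψ]] : ⟨s,⟨e,⟨s,t⟩⟩⟩ takes [ν δ] : s, giving ⟨e,⟨s,t⟩⟩.

⟨e,⟨s,t⟩⟩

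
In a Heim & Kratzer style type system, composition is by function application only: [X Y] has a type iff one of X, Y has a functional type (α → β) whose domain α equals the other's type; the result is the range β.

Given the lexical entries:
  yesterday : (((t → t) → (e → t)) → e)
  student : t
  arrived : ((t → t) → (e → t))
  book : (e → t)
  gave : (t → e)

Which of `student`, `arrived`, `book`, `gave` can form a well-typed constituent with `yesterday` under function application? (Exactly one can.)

arrived

student : t — yesterday needs ((t → t) → (e → t)); student needs nothing (atomic); neither fits.
arrived — combines: yesterday : (((t → t) → (e → t)) → e) takes arrived : ((t → t) → (e → t)) as argument, giving e.
book : (e → t) — yesterday needs ((t → t) → (e → t)); book needs e; neither fits.
gave : (t → e) — yesterday needs ((t → t) → (e → t)); gave needs t; neither fits.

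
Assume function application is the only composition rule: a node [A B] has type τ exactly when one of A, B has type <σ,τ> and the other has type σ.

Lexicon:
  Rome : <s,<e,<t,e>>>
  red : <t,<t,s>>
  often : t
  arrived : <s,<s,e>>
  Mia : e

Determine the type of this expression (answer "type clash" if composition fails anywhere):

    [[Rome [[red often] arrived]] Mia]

type clash

[red often]: functor red : <t,<t,s>>, argument often : t; result <t,s>.
[[red often] arrived]: <t,s> with <s,<s,e>> — neither is a function whose domain matches the other; composition fails here.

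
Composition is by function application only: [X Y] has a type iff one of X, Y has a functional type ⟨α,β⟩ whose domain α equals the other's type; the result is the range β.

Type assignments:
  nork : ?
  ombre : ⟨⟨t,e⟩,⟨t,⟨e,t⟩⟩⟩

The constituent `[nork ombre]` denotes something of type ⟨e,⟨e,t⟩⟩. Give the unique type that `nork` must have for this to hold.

⟨⟨⟨t,e⟩,⟨t,⟨e,t⟩⟩⟩,⟨e,⟨e,t⟩⟩⟩

[nork ombre] must have type ⟨e,⟨e,t⟩⟩. The sister ombre has type ⟨⟨t,e⟩,⟨t,⟨e,t⟩⟩⟩; that is not a function onto ⟨e,⟨e,t⟩⟩, so nork must be the functor, of type ⟨⟨⟨t,e⟩,⟨t,⟨e,t⟩⟩⟩,⟨e,⟨e,t⟩⟩⟩.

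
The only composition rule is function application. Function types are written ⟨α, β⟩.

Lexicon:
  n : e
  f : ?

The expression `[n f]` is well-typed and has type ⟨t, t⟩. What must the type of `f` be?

[n f] is required to be ⟨t, t⟩. n : e cannot yield ⟨t, t⟩ as functor, so f : ⟨e, ⟨t, t⟩⟩.

⟨e, ⟨t, t⟩⟩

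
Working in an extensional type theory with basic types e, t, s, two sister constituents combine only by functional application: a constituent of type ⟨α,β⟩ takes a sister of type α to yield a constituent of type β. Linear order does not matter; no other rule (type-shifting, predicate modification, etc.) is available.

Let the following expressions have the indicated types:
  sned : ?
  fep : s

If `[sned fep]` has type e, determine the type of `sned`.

⟨s,e⟩

[sned fep] must have type e. The sister fep has type s; that is not a function onto e, so sned must be the functor, of type ⟨s,e⟩.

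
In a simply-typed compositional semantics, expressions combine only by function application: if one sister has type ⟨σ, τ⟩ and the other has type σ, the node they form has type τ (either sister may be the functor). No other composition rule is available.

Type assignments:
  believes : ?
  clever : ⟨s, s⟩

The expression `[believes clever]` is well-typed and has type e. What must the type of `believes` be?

⟨⟨s, s⟩, e⟩

[believes clever] must have type e. The sister clever has type ⟨s, s⟩; that is not a function onto e, so believes must be the functor, of type ⟨⟨s, s⟩, e⟩.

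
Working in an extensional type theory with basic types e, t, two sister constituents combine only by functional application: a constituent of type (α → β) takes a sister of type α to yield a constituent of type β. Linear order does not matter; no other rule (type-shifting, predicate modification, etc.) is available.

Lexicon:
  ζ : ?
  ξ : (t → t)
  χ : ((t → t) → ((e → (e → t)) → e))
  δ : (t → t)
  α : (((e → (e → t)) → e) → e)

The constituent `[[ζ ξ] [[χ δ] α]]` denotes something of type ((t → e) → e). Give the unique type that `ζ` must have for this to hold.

((t → t) → (e → ((t → e) → e)))

For [[ζ ξ] [[χ δ] α]] to have type ((t → e) → e) with [[χ δ] α] of type e, [ζ ξ] must be the function: [ζ ξ] : (e → ((t → e) → e)).
For [ζ ξ] to have type (e → ((t → e) → e)) with ξ of type (t → t), ζ must be the function: ζ : ((t → t) → (e → ((t → e) → e))).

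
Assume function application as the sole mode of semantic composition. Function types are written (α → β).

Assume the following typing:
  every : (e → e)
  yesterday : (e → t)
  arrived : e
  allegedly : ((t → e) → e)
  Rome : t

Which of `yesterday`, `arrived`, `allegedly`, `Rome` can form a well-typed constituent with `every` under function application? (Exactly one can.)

yesterday : (e → t) — no; every wants e, and yesterday wants e.
arrived — combines: every : (e → e) takes arrived : e as argument, giving e.
allegedly : ((t → e) → e) — no; every wants e, and allegedly wants (t → e).
Rome : t — no; every wants e, and Rome wants nothing (atomic).

arrived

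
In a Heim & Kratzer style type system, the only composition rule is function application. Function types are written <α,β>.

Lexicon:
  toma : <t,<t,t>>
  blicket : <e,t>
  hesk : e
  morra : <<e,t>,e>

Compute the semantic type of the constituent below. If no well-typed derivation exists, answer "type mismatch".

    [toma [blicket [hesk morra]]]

At [hesk morra]: neither e nor <<e,t>,e> can take the other as argument; the node is ill-typed.

type mismatch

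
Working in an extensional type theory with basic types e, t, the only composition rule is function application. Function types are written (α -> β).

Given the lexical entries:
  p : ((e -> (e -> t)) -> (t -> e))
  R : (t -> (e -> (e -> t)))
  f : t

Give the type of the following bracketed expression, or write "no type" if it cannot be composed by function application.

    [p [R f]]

At [R f], R : (t -> (e -> (e -> t))) takes f : t, giving (e -> (e -> t)).
At [p [R f]], p : ((e -> (e -> t)) -> (t -> e)) takes [R f] : (e -> (e -> t)), giving (t -> e).

(t -> e)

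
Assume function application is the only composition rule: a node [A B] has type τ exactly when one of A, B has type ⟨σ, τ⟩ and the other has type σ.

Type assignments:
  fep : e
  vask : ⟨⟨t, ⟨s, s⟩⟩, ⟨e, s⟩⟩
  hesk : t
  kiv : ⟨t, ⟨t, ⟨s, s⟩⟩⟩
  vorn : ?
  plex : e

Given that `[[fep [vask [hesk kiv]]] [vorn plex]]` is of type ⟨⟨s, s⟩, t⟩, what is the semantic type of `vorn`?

⟨e, ⟨s, ⟨⟨s, s⟩, t⟩⟩⟩

[[fep [vask [hesk kiv]]] [vorn plex]] must have type ⟨⟨s, s⟩, t⟩. The sister [fep [vask [hesk kiv]]] has type s; that is not a function onto ⟨⟨s, s⟩, t⟩, so [vorn plex] must be the functor, of type ⟨s, ⟨⟨s, s⟩, t⟩⟩.
[vorn plex] must have type ⟨s, ⟨⟨s, s⟩, t⟩⟩. The sister plex has type e; that is not a function onto ⟨s, ⟨⟨s, s⟩, t⟩⟩, so vorn must be the functor, of type ⟨e, ⟨s, ⟨⟨s, s⟩, t⟩⟩⟩.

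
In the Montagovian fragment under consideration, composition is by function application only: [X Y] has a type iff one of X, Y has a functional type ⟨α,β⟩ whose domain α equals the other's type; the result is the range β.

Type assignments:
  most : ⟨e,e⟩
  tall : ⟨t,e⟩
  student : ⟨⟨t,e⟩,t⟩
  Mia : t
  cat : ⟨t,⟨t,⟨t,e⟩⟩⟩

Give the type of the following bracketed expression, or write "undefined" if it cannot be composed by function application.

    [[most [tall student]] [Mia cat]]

[tall student]: ⟨⟨t,e⟩,t⟩ applied to ⟨t,e⟩ yields t.
At [most [tall student]]: neither ⟨e,e⟩ nor t can take the other as argument; the node is ill-typed.

undefined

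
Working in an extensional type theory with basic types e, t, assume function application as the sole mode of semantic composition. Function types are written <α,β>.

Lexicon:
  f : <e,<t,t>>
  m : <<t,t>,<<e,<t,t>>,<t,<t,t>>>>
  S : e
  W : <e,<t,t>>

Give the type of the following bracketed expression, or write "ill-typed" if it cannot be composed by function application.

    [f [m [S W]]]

[S W]: functor W : <e,<t,t>>, argument S : e; result <t,t>.
[m [S W]]: functor m : <<t,t>,<<e,<t,t>>,<t,<t,t>>>>, argument [S W] : <t,t>; result <<e,<t,t>>,<t,<t,t>>>.
[f [m [S W]]]: functor [m [S W]] : <<e,<t,t>>,<t,<t,t>>>, argument f : <e,<t,t>>; result <t,<t,t>>.

<t,<t,t>>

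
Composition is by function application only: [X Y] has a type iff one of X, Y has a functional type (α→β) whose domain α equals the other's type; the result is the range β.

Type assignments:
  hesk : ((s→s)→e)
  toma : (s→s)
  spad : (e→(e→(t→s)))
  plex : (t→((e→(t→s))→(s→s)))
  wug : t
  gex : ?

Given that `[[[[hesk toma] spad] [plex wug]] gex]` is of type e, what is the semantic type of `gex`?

[[[[hesk toma] spad] [plex wug]] gex] is required to be e. [[[hesk toma] spad] [plex wug]] : (s→s) cannot yield e as functor, so gex : ((s→s)→e).

((s→s)→e)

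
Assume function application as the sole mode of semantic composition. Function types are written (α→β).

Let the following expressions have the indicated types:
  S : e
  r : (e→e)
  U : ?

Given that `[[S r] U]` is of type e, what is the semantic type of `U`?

For [[S r] U] to have type e with [S r] of type e, U must be the function: U : (e→e).

(e→e)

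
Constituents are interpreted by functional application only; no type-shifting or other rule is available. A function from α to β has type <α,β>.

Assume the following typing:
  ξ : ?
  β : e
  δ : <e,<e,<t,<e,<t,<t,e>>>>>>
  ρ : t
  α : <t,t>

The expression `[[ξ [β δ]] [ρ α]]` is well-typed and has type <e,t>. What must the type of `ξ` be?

[[ξ [β δ]] [ρ α]] must have type <e,t>. The sister [ρ α] has type t; that is not a function onto <e,t>, so [ξ [β δ]] must be the functor, of type <t,<e,t>>.
[ξ [β δ]] must have type <t,<e,t>>. The sister [β δ] has type <e,<t,<e,<t,<t,e>>>>>; that is not a function onto <t,<e,t>>, so ξ must be the functor, of type <<e,<t,<e,<t,<t,e>>>>>,<t,<e,t>>>.

<<e,<t,<e,<t,<t,e>>>>>,<t,<e,t>>>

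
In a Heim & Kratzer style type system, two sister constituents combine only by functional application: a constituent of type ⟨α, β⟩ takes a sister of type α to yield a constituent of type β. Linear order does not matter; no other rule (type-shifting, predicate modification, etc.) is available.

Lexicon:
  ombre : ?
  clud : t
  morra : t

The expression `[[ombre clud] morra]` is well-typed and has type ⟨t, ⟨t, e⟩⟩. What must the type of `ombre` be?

For [[ombre clud] morra] to have type ⟨t, ⟨t, e⟩⟩ with morra of type t, [ombre clud] must be the function: [ombre clud] : ⟨t, ⟨t, ⟨t, e⟩⟩⟩.
For [ombre clud] to have type ⟨t, ⟨t, ⟨t, e⟩⟩⟩ with clud of type t, ombre must be the function: ombre : ⟨t, ⟨t, ⟨t, ⟨t, e⟩⟩⟩⟩.

⟨t, ⟨t, ⟨t, ⟨t, e⟩⟩⟩⟩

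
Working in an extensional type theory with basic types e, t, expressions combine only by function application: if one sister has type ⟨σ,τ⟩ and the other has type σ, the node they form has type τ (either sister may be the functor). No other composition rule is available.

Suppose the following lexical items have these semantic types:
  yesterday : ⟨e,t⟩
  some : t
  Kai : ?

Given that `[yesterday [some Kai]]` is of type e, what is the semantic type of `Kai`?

[yesterday [some Kai]] is required to be e. yesterday : ⟨e,t⟩ cannot yield e as functor, so [some Kai] : ⟨⟨e,t⟩,e⟩.
[some Kai] is required to be ⟨⟨e,t⟩,e⟩. some : t cannot yield ⟨⟨e,t⟩,e⟩ as functor, so Kai : ⟨t,⟨⟨e,t⟩,e⟩⟩.

⟨t,⟨⟨e,t⟩,e⟩⟩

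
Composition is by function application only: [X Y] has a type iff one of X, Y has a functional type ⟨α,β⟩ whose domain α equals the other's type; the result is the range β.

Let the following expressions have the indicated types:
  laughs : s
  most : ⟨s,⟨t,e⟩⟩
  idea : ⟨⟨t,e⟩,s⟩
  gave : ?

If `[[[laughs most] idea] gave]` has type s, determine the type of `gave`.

⟨s,s⟩

For [[[laughs most] idea] gave] to have type s with [[laughs most] idea] of type s, gave must be the function: gave : ⟨s,s⟩.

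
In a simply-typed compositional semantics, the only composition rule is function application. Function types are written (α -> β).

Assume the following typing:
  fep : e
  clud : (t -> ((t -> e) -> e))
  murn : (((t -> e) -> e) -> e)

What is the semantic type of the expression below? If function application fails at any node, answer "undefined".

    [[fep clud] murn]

At [fep clud]: neither e nor (t -> ((t -> e) -> e)) can take the other as argument; the node is ill-typed.

undefined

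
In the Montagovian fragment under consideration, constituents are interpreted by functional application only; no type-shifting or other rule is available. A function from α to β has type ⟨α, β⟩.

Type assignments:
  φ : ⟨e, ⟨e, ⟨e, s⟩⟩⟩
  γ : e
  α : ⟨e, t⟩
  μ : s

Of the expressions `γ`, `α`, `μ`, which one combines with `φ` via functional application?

γ

γ — combines: φ : ⟨e, ⟨e, ⟨e, s⟩⟩⟩ takes γ : e as argument, giving ⟨e, ⟨e, s⟩⟩.
α : ⟨e, t⟩ — does not combine with φ.
μ : s — does not combine with φ.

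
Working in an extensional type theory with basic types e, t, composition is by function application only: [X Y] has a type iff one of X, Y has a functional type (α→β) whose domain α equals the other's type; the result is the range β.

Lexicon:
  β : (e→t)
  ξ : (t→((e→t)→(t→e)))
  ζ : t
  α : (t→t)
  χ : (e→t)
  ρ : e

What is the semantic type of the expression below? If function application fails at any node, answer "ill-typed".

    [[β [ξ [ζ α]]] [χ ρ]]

[ζ α]: functor α : (t→t), argument ζ : t; result t.
[ξ [ζ α]]: functor ξ : (t→((e→t)→(t→e))), argument [ζ α] : t; result ((e→t)→(t→e)).
[β [ξ [ζ α]]]: functor [ξ [ζ α]] : ((e→t)→(t→e)), argument β : (e→t); result (t→e).
[χ ρ]: functor χ : (e→t), argument ρ : e; result t.
[[β [ξ [ζ α]]] [χ ρ]]: functor [β [ξ [ζ α]]] : (t→e), argument [χ ρ] : t; result e.

e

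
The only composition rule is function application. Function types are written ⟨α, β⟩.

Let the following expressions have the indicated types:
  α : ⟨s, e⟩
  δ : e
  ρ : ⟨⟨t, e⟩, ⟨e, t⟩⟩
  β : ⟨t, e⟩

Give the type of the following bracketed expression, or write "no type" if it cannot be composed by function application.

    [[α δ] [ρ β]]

[α δ]: ⟨s, e⟩ with e — neither is a function whose domain matches the other; composition fails here.

no type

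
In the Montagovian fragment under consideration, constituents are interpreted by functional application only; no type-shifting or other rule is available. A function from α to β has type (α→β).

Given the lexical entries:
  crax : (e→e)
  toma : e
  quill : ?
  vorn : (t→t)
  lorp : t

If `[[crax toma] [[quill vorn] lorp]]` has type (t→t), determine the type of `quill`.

((t→t)→(t→(e→(t→t))))

At [[crax toma] [[quill vorn] lorp]] (required: (t→t)): [crax toma] is e, which is not a function with range (t→t); hence [[quill vorn] lorp] is the functor — type (e→(t→t)).
At [[quill vorn] lorp] (required: (e→(t→t))): lorp is t, which is not a function with range (e→(t→t)); hence [quill vorn] is the functor — type (t→(e→(t→t))).
At [quill vorn] (required: (t→(e→(t→t)))): vorn is (t→t), which is not a function with range (t→(e→(t→t))); hence quill is the functor — type ((t→t)→(t→(e→(t→t)))).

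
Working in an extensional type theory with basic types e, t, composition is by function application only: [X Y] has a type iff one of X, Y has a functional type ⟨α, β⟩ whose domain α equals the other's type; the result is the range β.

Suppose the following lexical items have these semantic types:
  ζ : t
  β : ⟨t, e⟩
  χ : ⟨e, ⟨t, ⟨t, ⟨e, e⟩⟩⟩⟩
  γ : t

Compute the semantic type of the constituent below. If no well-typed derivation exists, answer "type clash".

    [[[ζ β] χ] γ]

⟨t, ⟨e, e⟩⟩

[ζ β]: β is ⟨t, e⟩, ζ is t; result e.
[[ζ β] χ]: χ is ⟨e, ⟨t, ⟨t, ⟨e, e⟩⟩⟩⟩, [ζ β] is e; result ⟨t, ⟨t, ⟨e, e⟩⟩⟩.
[[[ζ β] χ] γ]: [[ζ β] χ] is ⟨t, ⟨t, ⟨e, e⟩⟩⟩, γ is t; result ⟨t, ⟨e, e⟩⟩.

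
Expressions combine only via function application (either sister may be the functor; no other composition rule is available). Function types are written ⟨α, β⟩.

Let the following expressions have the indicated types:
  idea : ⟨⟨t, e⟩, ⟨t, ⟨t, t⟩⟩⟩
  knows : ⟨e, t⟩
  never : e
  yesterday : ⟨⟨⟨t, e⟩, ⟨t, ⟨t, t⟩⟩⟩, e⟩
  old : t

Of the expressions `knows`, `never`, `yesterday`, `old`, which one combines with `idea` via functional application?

yesterday

knows : ⟨e, t⟩ — does not combine with idea.
never : e — does not combine with idea.
yesterday — combines: yesterday : ⟨⟨⟨t, e⟩, ⟨t, ⟨t, t⟩⟩⟩, e⟩ takes idea : ⟨⟨t, e⟩, ⟨t, ⟨t, t⟩⟩⟩ as argument, giving e.
old : t — does not combine with idea.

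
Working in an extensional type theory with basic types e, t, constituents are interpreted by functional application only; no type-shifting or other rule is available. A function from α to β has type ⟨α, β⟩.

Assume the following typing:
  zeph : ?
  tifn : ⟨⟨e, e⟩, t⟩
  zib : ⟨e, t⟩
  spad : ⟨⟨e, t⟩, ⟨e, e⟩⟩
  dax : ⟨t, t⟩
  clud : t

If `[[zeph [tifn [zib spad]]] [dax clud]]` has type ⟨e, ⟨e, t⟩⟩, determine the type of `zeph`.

⟨t, ⟨t, ⟨e, ⟨e, t⟩⟩⟩⟩

For [[zeph [tifn [zib spad]]] [dax clud]] to have type ⟨e, ⟨e, t⟩⟩ with [dax clud] of type t, [zeph [tifn [zib spad]]] must be the function: [zeph [tifn [zib spad]]] : ⟨t, ⟨e, ⟨e, t⟩⟩⟩.
For [zeph [tifn [zib spad]]] to have type ⟨t, ⟨e, ⟨e, t⟩⟩⟩ with [tifn [zib spad]] of type t, zeph must be the function: zeph : ⟨t, ⟨t, ⟨e, ⟨e, t⟩⟩⟩⟩.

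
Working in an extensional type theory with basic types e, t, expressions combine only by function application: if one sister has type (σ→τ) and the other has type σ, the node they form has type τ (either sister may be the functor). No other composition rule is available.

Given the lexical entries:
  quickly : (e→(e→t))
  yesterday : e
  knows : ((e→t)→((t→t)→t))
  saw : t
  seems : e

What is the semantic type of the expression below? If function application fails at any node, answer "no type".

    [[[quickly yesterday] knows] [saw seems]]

no type

[quickly yesterday] — quickly of type (e→(e→t)) combines with yesterday of type e: type (e→t).
[[quickly yesterday] knows] — knows of type ((e→t)→((t→t)→t)) combines with [quickly yesterday] of type (e→t): type ((t→t)→t).
At [saw seems]: neither t nor e can take the other as argument; the node is ill-typed.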